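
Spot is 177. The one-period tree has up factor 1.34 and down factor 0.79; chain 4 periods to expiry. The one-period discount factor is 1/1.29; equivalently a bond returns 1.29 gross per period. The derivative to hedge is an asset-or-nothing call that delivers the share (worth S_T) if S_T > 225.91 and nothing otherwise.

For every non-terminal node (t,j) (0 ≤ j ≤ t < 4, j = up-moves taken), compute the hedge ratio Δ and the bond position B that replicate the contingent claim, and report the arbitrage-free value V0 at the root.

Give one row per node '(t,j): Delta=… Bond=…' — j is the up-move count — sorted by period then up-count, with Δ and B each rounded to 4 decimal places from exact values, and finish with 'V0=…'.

(0,0): Delta=1.2050 Bond=-39.3336
(1,0): Delta=2.1726 Bond=-186.0478
(1,1): Delta=1.1479 Bond=-37.2096
(2,0): Delta=0.0000 Bond=0.0000
(2,1): Delta=2.3007 Bond=-264.0019
(2,2): Delta=1.0800 Bond=-26.4002
(3,0): Delta=0.0000 Bond=0.0000
(3,1): Delta=0.0000 Bond=0.0000
(3,2): Delta=2.4364 Bond=-374.6187
(3,3): Delta=1.0000 Bond=0.0000
V0=173.9476

Under the risk-neutral measure, an up-move has probability p* = (R−d)/(u−d) = 0.9091 and values discount at R = 1.29.
Terminal values V(4,·): V(4,0)=0.0000, V(4,1)=0.0000, V(4,2)=0.0000, V(4,3)=336.4455, V(4,4)=570.6797
Node (3,0) S=87.2679: V=(p*·0.0000+(1−p*)·0.0000)/1.29=0.0000; Δ=(0.0000−0.0000)/(116.9390−68.9416)=0.0000; B=V−Δ·S=0.0000
Node (3,1) S=148.0240: V=(p*·0.0000+(1−p*)·0.0000)/1.29=0.0000; Δ=(0.0000−0.0000)/(198.3522−116.9390)=0.0000; B=V−Δ·S=0.0000
Node (3,2) S=251.0787: V=(p*·336.4455+(1−p*)·0.0000)/1.29=237.1004; Δ=(336.4455−0.0000)/(336.4455−198.3522)=2.4364; B=V−Δ·S=-374.6187
Node (3,3) S=425.8804: V=(p*·570.6797+(1−p*)·336.4455)/1.29=425.8804; Δ=(570.6797−336.4455)/(570.6797−336.4455)=1.0000; B=V−Δ·S=0.0000
Node (2,0) S=110.4657: V=(p*·0.0000+(1−p*)·0.0000)/1.29=0.0000; Δ=(0.0000−0.0000)/(148.0240−87.2679)=0.0000; B=V−Δ·S=0.0000
Node (2,1) S=187.3722: V=(p*·237.1004+(1−p*)·0.0000)/1.29=167.0898; Δ=(237.1004−0.0000)/(251.0787−148.0240)=2.3007; B=V−Δ·S=-264.0019
Node (2,2) S=317.8212: V=(p*·425.8804+(1−p*)·237.1004)/1.29=316.8361; Δ=(425.8804−237.1004)/(425.8804−251.0787)=1.0800; B=V−Δ·S=-26.4002
Node (1,0) S=139.8300: V=(p*·167.0898+(1−p*)·0.0000)/1.29=117.7518; Δ=(167.0898−0.0000)/(187.3722−110.4657)=2.1726; B=V−Δ·S=-186.0478
Node (1,1) S=237.1800: V=(p*·316.8361+(1−p*)·167.0898)/1.29=235.0564; Δ=(316.8361−167.0898)/(317.8212−187.3722)=1.1479; B=V−Δ·S=-37.2096
Node (0,0) S=177.0000: V=(p*·235.0564+(1−p*)·117.7518)/1.29=173.9476; Δ=(235.0564−117.7518)/(237.1800−139.8300)=1.2050; B=V−Δ·S=-39.3336
The time-0 hedge costs 173.9476, which is the no-arbitrage price.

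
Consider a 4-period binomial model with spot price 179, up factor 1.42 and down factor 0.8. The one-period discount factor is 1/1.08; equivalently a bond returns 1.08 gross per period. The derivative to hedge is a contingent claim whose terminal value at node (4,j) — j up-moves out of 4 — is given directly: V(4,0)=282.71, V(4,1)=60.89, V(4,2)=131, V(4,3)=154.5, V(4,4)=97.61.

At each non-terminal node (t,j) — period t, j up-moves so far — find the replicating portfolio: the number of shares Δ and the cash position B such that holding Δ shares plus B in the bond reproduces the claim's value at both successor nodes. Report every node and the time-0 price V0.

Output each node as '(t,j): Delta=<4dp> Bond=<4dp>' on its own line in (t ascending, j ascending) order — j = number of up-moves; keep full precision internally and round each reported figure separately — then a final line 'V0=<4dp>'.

Risk-neutral probability p* = (R−d)/(u−d) = (1.08−0.8)/(1.42−0.8) = 0.4516.
Terminal payoffs: V(4,0)=282.7100, V(4,1)=60.8900, V(4,2)=131.0000, V(4,3)=154.5000, V(4,4)=97.6100
(3,0): S=91.6480. Δ = (V_up−V_dn)/(S_up−S_dn) = (60.8900−282.7100)/(130.1402−73.3184) = -3.9038. V = [p*·60.8900 + (1−p*)·282.7100]/1.08 = 169.0122. B = V − Δ·S = 526.7864.
(3,1): S=162.6752. Δ = (V_up−V_dn)/(S_up−S_dn) = (131.0000−60.8900)/(230.9988−130.1402) = 0.6951. V = [p*·131.0000 + (1−p*)·60.8900]/1.08 = 85.6968. B = V − Δ·S = -27.3838.
(3,2): S=288.7485. Δ = (V_up−V_dn)/(S_up−S_dn) = (154.5000−131.0000)/(410.0228−230.9988) = 0.1313. V = [p*·154.5000 + (1−p*)·131.0000]/1.08 = 131.1231. B = V − Δ·S = 93.2198.
(3,3): S=512.5286. Δ = (V_up−V_dn)/(S_up−S_dn) = (97.6100−154.5000)/(727.7905−410.0228) = -0.1790. V = [p*·97.6100 + (1−p*)·154.5000]/1.08 = 119.2664. B = V − Δ·S = 211.0245.
(2,0): S=114.5600. Δ = (V_up−V_dn)/(S_up−S_dn) = (85.6968−169.0122)/(162.6752−91.6480) = -1.1730. V = [p*·85.6968 + (1−p*)·169.0122]/1.08 = 121.6536. B = V − Δ·S = 256.0333.
(2,1): S=203.3440. Δ = (V_up−V_dn)/(S_up−S_dn) = (131.1231−85.6968)/(288.7485−162.6752) = 0.3603. V = [p*·131.1231 + (1−p*)·85.6968]/1.08 = 98.3444. B = V − Δ·S = 25.0763.
(2,2): S=360.9356. Δ = (V_up−V_dn)/(S_up−S_dn) = (119.2664−131.1231)/(512.5286−288.7485) = -0.0530. V = [p*·119.2664 + (1−p*)·131.1231]/1.08 = 116.4523. B = V − Δ·S = 135.5759.
(1,0): S=143.2000. Δ = (V_up−V_dn)/(S_up−S_dn) = (98.3444−121.6536)/(203.3440−114.5600) = -0.2625. V = [p*·98.3444 + (1−p*)·121.6536]/1.08 = 102.8952. B = V − Δ·S = 140.4909.
(1,1): S=254.1800. Δ = (V_up−V_dn)/(S_up−S_dn) = (116.4523−98.3444)/(360.9356−203.3440) = 0.1149. V = [p*·116.4523 + (1−p*)·98.3444]/1.08 = 98.6316. B = V − Δ·S = 69.4253.
(0,0): S=179.0000. Δ = (V_up−V_dn)/(S_up−S_dn) = (98.6316−102.8952)/(254.1800−143.2000) = -0.0384. V = [p*·98.6316 + (1−p*)·102.8952]/1.08 = 93.4905. B = V − Δ·S = 100.3673.
The time-0 hedge costs 93.4905, which is the no-arbitrage price.

(0,0): Delta=-0.0384 Bond=100.3673
(1,0): Delta=-0.2625 Bond=140.4909
(1,1): Delta=0.1149 Bond=69.4253
(2,0): Delta=-1.1730 Bond=256.0333
(2,1): Delta=0.3603 Bond=25.0763
(2,2): Delta=-0.0530 Bond=135.5759
(3,0): Delta=-3.9038 Bond=526.7864
(3,1): Delta=0.6951 Bond=-27.3838
(3,2): Delta=0.1313 Bond=93.2198
(3,3): Delta=-0.1790 Bond=211.0245
V0=93.4905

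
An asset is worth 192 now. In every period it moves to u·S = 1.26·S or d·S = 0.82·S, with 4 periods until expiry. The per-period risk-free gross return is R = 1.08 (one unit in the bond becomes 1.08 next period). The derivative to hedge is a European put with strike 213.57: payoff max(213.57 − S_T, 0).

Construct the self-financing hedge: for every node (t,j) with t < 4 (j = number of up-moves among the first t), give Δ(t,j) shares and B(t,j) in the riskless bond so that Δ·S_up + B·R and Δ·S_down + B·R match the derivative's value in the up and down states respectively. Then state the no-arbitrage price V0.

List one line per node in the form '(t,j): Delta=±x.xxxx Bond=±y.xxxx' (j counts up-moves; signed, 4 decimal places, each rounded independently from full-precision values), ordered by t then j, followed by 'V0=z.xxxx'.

The replicating-portfolio and risk-neutral prices coincide; use p* = (1.08−0.82)/(1.26−0.82) = 0.5909 for the latter.
Payoff layer (t=4): V(4,0)=126.7626, V(4,1)=80.1831, V(4,2)=8.6096, V(4,3)=0.0000, V(4,4)=0.0000
  t=3,j=0: stock 105.8627 → up 133.3869 (V=80.1831), down 86.8074 (V=126.7626). Price 91.8873; hedge Δ=-1.0000, bond B=197.7500.
  t=3,j=1: stock 162.6670 → up 204.9604 (V=8.6096), down 133.3869 (V=80.1831). Price 35.0830; hedge Δ=-1.0000, bond B=197.7500.
  t=3,j=2: stock 249.9517 → up 314.9392 (V=0.0000), down 204.9604 (V=8.6096). Price 3.2612; hedge Δ=-0.0783, bond B=22.8284.
  t=3,j=3: stock 384.0722 → up 483.9310 (V=0.0000), down 314.9392 (V=0.0000). Price 0.0000; hedge Δ=0.0000, bond B=0.0000.
  t=2,j=0: stock 129.1008 → up 162.6670 (V=35.0830), down 105.8627 (V=91.8873). Price 54.0011; hedge Δ=-1.0000, bond B=183.1019.
  t=2,j=1: stock 198.3744 → up 249.9517 (V=3.2612), down 162.6670 (V=35.0830). Price 15.0733; hedge Δ=-0.3646, bond B=87.3956.
  t=2,j=2: stock 304.8192 → up 384.0722 (V=0.0000), down 249.9517 (V=3.2612). Price 1.2353; hedge Δ=-0.0243, bond B=8.6471.
  t=1,j=0: stock 157.4400 → up 198.3744 (V=15.0733), down 129.1008 (V=54.0011). Price 28.7021; hedge Δ=-0.5619, bond B=117.1742.
  t=1,j=1: stock 241.9200 → up 304.8192 (V=1.2353), down 198.3744 (V=15.0733). Price 6.3855; hedge Δ=-0.1300, bond B=37.8356.
  t=0,j=0: stock 192.0000 → up 241.9200 (V=6.3855), down 157.4400 (V=28.7021). Price 14.3658; hedge Δ=-0.2642, bond B=65.0854.
Self-financing check: at every node Δ·S+B equals the discounted successor values.

(0,0): Delta=-0.2642 Bond=65.0854
(1,0): Delta=-0.5619 Bond=117.1742
(1,1): Delta=-0.1300 Bond=37.8356
(2,0): Delta=-1.0000 Bond=183.1019
(2,1): Delta=-0.3646 Bond=87.3956
(2,2): Delta=-0.0243 Bond=8.6471
(3,0): Delta=-1.0000 Bond=197.7500
(3,1): Delta=-1.0000 Bond=197.7500
(3,2): Delta=-0.0783 Bond=22.8284
(3,3): Delta=0.0000 Bond=0.0000
V0=14.3658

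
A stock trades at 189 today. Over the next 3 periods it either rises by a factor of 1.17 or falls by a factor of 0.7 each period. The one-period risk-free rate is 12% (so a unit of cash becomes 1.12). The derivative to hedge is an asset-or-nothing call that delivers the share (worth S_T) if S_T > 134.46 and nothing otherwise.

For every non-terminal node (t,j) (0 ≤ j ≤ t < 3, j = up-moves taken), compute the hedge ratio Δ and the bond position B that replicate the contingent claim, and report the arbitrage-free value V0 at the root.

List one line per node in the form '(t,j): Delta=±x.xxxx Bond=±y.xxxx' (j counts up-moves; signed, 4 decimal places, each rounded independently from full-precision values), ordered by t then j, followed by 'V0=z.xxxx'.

Risk-neutral probability p* = (R−d)/(u−d) = (1.12−0.7)/(1.17−0.7) = 0.8936.
Terminal values V(3,·): V(3,0)=0.0000, V(3,1)=0.0000, V(3,2)=181.1055, V(3,3)=302.7049
(2,0): S=92.6100. Δ = (V_up−V_dn)/(S_up−S_dn) = (0.0000−0.0000)/(108.3537−64.8270) = 0.0000. V = [p*·0.0000 + (1−p*)·0.0000]/1.12 = 0.0000. B = V − Δ·S = 0.0000.
(2,1): S=154.7910. Δ = (V_up−V_dn)/(S_up−S_dn) = (181.1055−0.0000)/(181.1055−108.3537) = 2.4894. V = [p*·181.1055 + (1−p*)·0.0000]/1.12 = 144.4990. B = V − Δ·S = -240.8317.
(2,2): S=258.7221. Δ = (V_up−V_dn)/(S_up−S_dn) = (302.7049−181.1055)/(302.7049−181.1055) = 1.0000. V = [p*·302.7049 + (1−p*)·181.1055]/1.12 = 258.7221. B = V − Δ·S = 0.0000.
(1,0): S=132.3000. Δ = (V_up−V_dn)/(S_up−S_dn) = (144.4990−0.0000)/(154.7910−92.6100) = 2.3238. V = [p*·144.4990 + (1−p*)·0.0000]/1.12 = 115.2918. B = V − Δ·S = -192.1530.
(1,1): S=221.1300. Δ = (V_up−V_dn)/(S_up−S_dn) = (258.7221−144.4990)/(258.7221−154.7910) = 1.0990. V = [p*·258.7221 + (1−p*)·144.4990]/1.12 = 220.1524. B = V − Δ·S = -22.8754.
(0,0): S=189.0000. Δ = (V_up−V_dn)/(S_up−S_dn) = (220.1524−115.2918)/(221.1300−132.3000) = 1.1805. V = [p*·220.1524 + (1−p*)·115.2918]/1.12 = 186.6045. B = V − Δ·S = -36.5032.
The time-0 hedge costs 186.6045, which is the no-arbitrage price.

(0,0): Delta=1.1805 Bond=-36.5032
(1,0): Delta=2.3238 Bond=-192.1530
(1,1): Delta=1.0990 Bond=-22.8754
(2,0): Delta=0.0000 Bond=0.0000
(2,1): Delta=2.4894 Bond=-240.8317
(2,2): Delta=1.0000 Bond=0.0000
V0=186.6045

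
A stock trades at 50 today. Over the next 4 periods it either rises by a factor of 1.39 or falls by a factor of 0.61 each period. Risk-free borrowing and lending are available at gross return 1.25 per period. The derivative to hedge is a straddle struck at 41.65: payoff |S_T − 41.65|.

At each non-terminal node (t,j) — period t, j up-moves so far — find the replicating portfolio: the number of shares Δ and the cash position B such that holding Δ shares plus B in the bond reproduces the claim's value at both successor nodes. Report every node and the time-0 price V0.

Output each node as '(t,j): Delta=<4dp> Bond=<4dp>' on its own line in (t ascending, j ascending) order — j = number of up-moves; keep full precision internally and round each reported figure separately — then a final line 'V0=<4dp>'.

The replicating-portfolio and risk-neutral prices coincide; use p* = (1.25−0.61)/(1.39−0.61) = 0.8205 for the latter.
Terminal values V(4,·): V(4,0)=34.7271, V(4,1)=25.8748, V(4,2)=5.7033, V(4,3)=40.2614, V(4,4)=145.0005
(3,0): S=11.3491. Δ = (V_up−V_dn)/(S_up−S_dn) = (25.8748−34.7271)/(15.7752−6.9229) = -1.0000. V = [p*·25.8748 + (1−p*)·34.7271]/1.25 = 21.9709. B = V − Δ·S = 33.3200.
(3,1): S=25.8609. Δ = (V_up−V_dn)/(S_up−S_dn) = (5.7033−25.8748)/(35.9467−15.7752) = -1.0000. V = [p*·5.7033 + (1−p*)·25.8748]/1.25 = 7.4590. B = V − Δ·S = 33.3200.
(3,2): S=58.9290. Δ = (V_up−V_dn)/(S_up−S_dn) = (40.2614−5.7033)/(81.9114−35.9467) = 0.7518. V = [p*·40.2614 + (1−p*)·5.7033]/1.25 = 27.2469. B = V − Δ·S = -17.0583.
(3,3): S=134.2809. Δ = (V_up−V_dn)/(S_up−S_dn) = (145.0005−40.2614)/(186.6505−81.9114) = 1.0000. V = [p*·145.0005 + (1−p*)·40.2614]/1.25 = 100.9609. B = V − Δ·S = -33.3200.
(2,0): S=18.6050. Δ = (V_up−V_dn)/(S_up−S_dn) = (7.4590−21.9709)/(25.8609−11.3491) = -1.0000. V = [p*·7.4590 + (1−p*)·21.9709]/1.25 = 8.0510. B = V − Δ·S = 26.6560.
(2,1): S=42.3950. Δ = (V_up−V_dn)/(S_up−S_dn) = (27.2469−7.4590)/(58.9290−25.8609) = 0.5984. V = [p*·27.2469 + (1−p*)·7.4590]/1.25 = 18.9562. B = V − Δ·S = -6.4129.
(2,2): S=96.6050. Δ = (V_up−V_dn)/(S_up−S_dn) = (100.9609−27.2469)/(134.2809−58.9290) = 0.9783. V = [p*·100.9609 + (1−p*)·27.2469]/1.25 = 70.1842. B = V − Δ·S = -24.3210.
(1,0): S=30.5000. Δ = (V_up−V_dn)/(S_up−S_dn) = (18.9562−8.0510)/(42.3950−18.6050) = 0.4584. V = [p*·18.9562 + (1−p*)·8.0510]/1.25 = 13.5991. B = V − Δ·S = -0.3819.
(1,1): S=69.5000. Δ = (V_up−V_dn)/(S_up−S_dn) = (70.1842−18.9562)/(96.6050−42.3950) = 0.9450. V = [p*·70.1842 + (1−p*)·18.9562]/1.25 = 48.7915. B = V − Δ·S = -16.8854.
(0,0): S=50.0000. Δ = (V_up−V_dn)/(S_up−S_dn) = (48.7915−13.5991)/(69.5000−30.5000) = 0.9024. V = [p*·48.7915 + (1−p*)·13.5991]/1.25 = 33.9800. B = V − Δ·S = -11.1386.
Root portfolio cost Δ·50+B reproduces V0=33.9800.

(0,0): Delta=0.9024 Bond=-11.1386
(1,0): Delta=0.4584 Bond=-0.3819
(1,1): Delta=0.9450 Bond=-16.8854
(2,0): Delta=-1.0000 Bond=26.6560
(2,1): Delta=0.5984 Bond=-6.4129
(2,2): Delta=0.9783 Bond=-24.3210
(3,0): Delta=-1.0000 Bond=33.3200
(3,1): Delta=-1.0000 Bond=33.3200
(3,2): Delta=0.7518 Bond=-17.0583
(3,3): Delta=1.0000 Bond=-33.3200
V0=33.9800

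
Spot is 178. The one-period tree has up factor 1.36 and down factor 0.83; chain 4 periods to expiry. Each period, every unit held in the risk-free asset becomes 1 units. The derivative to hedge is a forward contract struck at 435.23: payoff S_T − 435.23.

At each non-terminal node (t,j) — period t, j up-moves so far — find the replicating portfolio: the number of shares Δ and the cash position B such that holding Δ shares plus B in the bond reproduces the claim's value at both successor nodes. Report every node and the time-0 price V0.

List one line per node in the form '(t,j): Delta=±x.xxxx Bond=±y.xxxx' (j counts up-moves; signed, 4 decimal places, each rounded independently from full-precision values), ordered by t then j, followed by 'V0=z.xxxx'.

(0,0): Delta=1.0000 Bond=-435.2300
(1,0): Delta=1.0000 Bond=-435.2300
(1,1): Delta=1.0000 Bond=-435.2300
(2,0): Delta=1.0000 Bond=-435.2300
(2,1): Delta=1.0000 Bond=-435.2300
(2,2): Delta=1.0000 Bond=-435.2300
(3,0): Delta=1.0000 Bond=-435.2300
(3,1): Delta=1.0000 Bond=-435.2300
(3,2): Delta=1.0000 Bond=-435.2300
(3,3): Delta=1.0000 Bond=-435.2300
V0=-257.2300

No-arbitrage ⇒ martingale measure with p* = (R−d)/(u−d) = 0.3208.
Terminal payoffs: V(4,0)=-350.7542, V(4,1)=-296.8118, V(4,2)=-208.4243, V(4,3)=-63.5965, V(4,4)=173.7116
Node (3,0) S=101.7781: V=(p*·-296.8118+(1−p*)·-350.7542)/1=-333.4519; Δ=(-296.8118−-350.7542)/(138.4182−84.4758)=1.0000; B=V−Δ·S=-435.2300
Node (3,1) S=166.7689: V=(p*·-208.4243+(1−p*)·-296.8118)/1=-268.4611; Δ=(-208.4243−-296.8118)/(226.8057−138.4182)=1.0000; B=V−Δ·S=-435.2300
Node (3,2) S=273.2599: V=(p*·-63.5965+(1−p*)·-208.4243)/1=-161.9701; Δ=(-63.5965−-208.4243)/(371.6335−226.8057)=1.0000; B=V−Δ·S=-435.2300
Node (3,3) S=447.7512: V=(p*·173.7116+(1−p*)·-63.5965)/1=12.5212; Δ=(173.7116−-63.5965)/(608.9416−371.6335)=1.0000; B=V−Δ·S=-435.2300
Node (2,0) S=122.6242: V=(p*·-268.4611+(1−p*)·-333.4519)/1=-312.6058; Δ=(-268.4611−-333.4519)/(166.7689−101.7781)=1.0000; B=V−Δ·S=-435.2300
Node (2,1) S=200.9264: V=(p*·-161.9701+(1−p*)·-268.4611)/1=-234.3036; Δ=(-161.9701−-268.4611)/(273.2599−166.7689)=1.0000; B=V−Δ·S=-435.2300
Node (2,2) S=329.2288: V=(p*·12.5212+(1−p*)·-161.9701)/1=-106.0012; Δ=(12.5212−-161.9701)/(447.7512−273.2599)=1.0000; B=V−Δ·S=-435.2300
Node (1,0) S=147.7400: V=(p*·-234.3036+(1−p*)·-312.6058)/1=-287.4900; Δ=(-234.3036−-312.6058)/(200.9264−122.6242)=1.0000; B=V−Δ·S=-435.2300
Node (1,1) S=242.0800: V=(p*·-106.0012+(1−p*)·-234.3036)/1=-193.1500; Δ=(-106.0012−-234.3036)/(329.2288−200.9264)=1.0000; B=V−Δ·S=-435.2300
Node (0,0) S=178.0000: V=(p*·-193.1500+(1−p*)·-287.4900)/1=-257.2300; Δ=(-193.1500−-287.4900)/(242.0800−147.7400)=1.0000; B=V−Δ·S=-435.2300
Check: Δ(0,0)·S0 + B(0,0) = -257.2300 = V0.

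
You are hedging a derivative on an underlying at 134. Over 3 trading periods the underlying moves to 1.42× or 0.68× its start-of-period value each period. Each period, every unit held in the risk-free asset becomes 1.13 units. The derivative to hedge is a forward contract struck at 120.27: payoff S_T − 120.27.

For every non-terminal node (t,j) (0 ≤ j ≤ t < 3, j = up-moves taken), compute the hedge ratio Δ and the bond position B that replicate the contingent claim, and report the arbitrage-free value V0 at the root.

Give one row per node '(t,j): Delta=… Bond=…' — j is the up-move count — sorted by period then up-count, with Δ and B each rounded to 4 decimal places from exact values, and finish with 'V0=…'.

Since d<R<u, set p* = (R−d)/(u−d) = 0.6081; price each node as the discounted p*-expectation of its children.
At expiry t=3: V(3,0)=-78.1361, V(3,1)=-32.2845, V(3,2)=63.4644, V(3,3)=263.4106
(2,0): S=61.9616. Δ = (V_up−V_dn)/(S_up−S_dn) = (-32.2845−-78.1361)/(87.9855−42.1339) = 1.0000. V = [p*·-32.2845 + (1−p*)·-78.1361]/1.13 = -44.4720. B = V − Δ·S = -106.4336.
(2,1): S=129.3904. Δ = (V_up−V_dn)/(S_up−S_dn) = (63.4644−-32.2845)/(183.7344−87.9855) = 1.0000. V = [p*·63.4644 + (1−p*)·-32.2845]/1.13 = 22.9568. B = V − Δ·S = -106.4336.
(2,2): S=270.1976. Δ = (V_up−V_dn)/(S_up−S_dn) = (263.4106−63.4644)/(383.6806−183.7344) = 1.0000. V = [p*·263.4106 + (1−p*)·63.4644]/1.13 = 163.7640. B = V − Δ·S = -106.4336.
(1,0): S=91.1200. Δ = (V_up−V_dn)/(S_up−S_dn) = (22.9568−-44.4720)/(129.3904−61.9616) = 1.0000. V = [p*·22.9568 + (1−p*)·-44.4720]/1.13 = -3.0691. B = V − Δ·S = -94.1891.
(1,1): S=190.2800. Δ = (V_up−V_dn)/(S_up−S_dn) = (163.7640−22.9568)/(270.1976−129.3904) = 1.0000. V = [p*·163.7640 + (1−p*)·22.9568]/1.13 = 96.0909. B = V − Δ·S = -94.1891.
(0,0): S=134.0000. Δ = (V_up−V_dn)/(S_up−S_dn) = (96.0909−-3.0691)/(190.2800−91.1200) = 1.0000. V = [p*·96.0909 + (1−p*)·-3.0691]/1.13 = 50.6469. B = V − Δ·S = -83.3531.
Check: Δ(0,0)·S0 + B(0,0) = 50.6469 = V0.

(0,0): Delta=1.0000 Bond=-83.3531
(1,0): Delta=1.0000 Bond=-94.1891
(1,1): Delta=1.0000 Bond=-94.1891
(2,0): Delta=1.0000 Bond=-106.4336
(2,1): Delta=1.0000 Bond=-106.4336
(2,2): Delta=1.0000 Bond=-106.4336
V0=50.6469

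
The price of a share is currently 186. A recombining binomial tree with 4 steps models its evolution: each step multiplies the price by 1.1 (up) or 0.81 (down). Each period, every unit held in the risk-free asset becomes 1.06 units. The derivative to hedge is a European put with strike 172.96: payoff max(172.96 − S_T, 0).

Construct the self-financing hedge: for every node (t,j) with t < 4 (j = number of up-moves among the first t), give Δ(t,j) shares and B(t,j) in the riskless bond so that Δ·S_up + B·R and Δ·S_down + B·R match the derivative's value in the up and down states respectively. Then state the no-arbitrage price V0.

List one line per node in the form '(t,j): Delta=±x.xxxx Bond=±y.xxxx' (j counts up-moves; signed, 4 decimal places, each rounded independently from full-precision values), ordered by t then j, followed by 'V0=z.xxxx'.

(0,0): Delta=-0.1521 Bond=30.4740
(1,0): Delta=-0.5827 Bond=97.1736
(1,1): Delta=-0.1014 Bond=21.9230
(2,0): Delta=-1.0000 Bond=153.9338
(2,1): Delta=-0.5335 Bond=94.8552
(2,2): Delta=-0.0504 Bond=11.7797
(3,0): Delta=-1.0000 Bond=163.1698
(3,1): Delta=-1.0000 Bond=163.1698
(3,2): Delta=-0.4785 Bond=90.5268
(3,3): Delta=0.0000 Bond=0.0000
V0=2.1869

No-arbitrage ⇒ martingale measure with p* = (R−d)/(u−d) = 0.8621.
At expiry t=4: V(4,0)=92.8931, V(4,1)=64.2272, V(4,2)=25.2981, V(4,3)=0.0000, V(4,4)=0.0000
(3,0): S=98.8480. Δ = (V_up−V_dn)/(S_up−S_dn) = (64.2272−92.8931)/(108.7328−80.0669) = -1.0000. V = [p*·64.2272 + (1−p*)·92.8931]/1.06 = 64.3218. B = V − Δ·S = 163.1698.
(3,1): S=134.2381. Δ = (V_up−V_dn)/(S_up−S_dn) = (25.2981−64.2272)/(147.6619−108.7328) = -1.0000. V = [p*·25.2981 + (1−p*)·64.2272]/1.06 = 28.9318. B = V − Δ·S = 163.1698.
(3,2): S=182.2986. Δ = (V_up−V_dn)/(S_up−S_dn) = (0.0000−25.2981)/(200.5285−147.6619) = -0.4785. V = [p*·0.0000 + (1−p*)·25.2981]/1.06 = 3.2919. B = V − Δ·S = 90.5268.
(3,3): S=247.5660. Δ = (V_up−V_dn)/(S_up−S_dn) = (0.0000−0.0000)/(272.3226−200.5285) = 0.0000. V = [p*·0.0000 + (1−p*)·0.0000]/1.06 = 0.0000. B = V − Δ·S = 0.0000.
(2,0): S=122.0346. Δ = (V_up−V_dn)/(S_up−S_dn) = (28.9318−64.3218)/(134.2381−98.8480) = -1.0000. V = [p*·28.9318 + (1−p*)·64.3218]/1.06 = 31.8992. B = V − Δ·S = 153.9338.
(2,1): S=165.7260. Δ = (V_up−V_dn)/(S_up−S_dn) = (3.2919−28.9318)/(182.2986−134.2381) = -0.5335. V = [p*·3.2919 + (1−p*)·28.9318]/1.06 = 6.4419. B = V − Δ·S = 94.8552.
(2,2): S=225.0600. Δ = (V_up−V_dn)/(S_up−S_dn) = (0.0000−3.2919)/(247.5660−182.2986) = -0.0504. V = [p*·0.0000 + (1−p*)·3.2919]/1.06 = 0.4284. B = V − Δ·S = 11.7797.
(1,0): S=150.6600. Δ = (V_up−V_dn)/(S_up−S_dn) = (6.4419−31.8992)/(165.7260−122.0346) = -0.5827. V = [p*·6.4419 + (1−p*)·31.8992]/1.06 = 9.3899. B = V − Δ·S = 97.1736.
(1,1): S=204.6000. Δ = (V_up−V_dn)/(S_up−S_dn) = (0.4284−6.4419)/(225.0600−165.7260) = -0.1014. V = [p*·0.4284 + (1−p*)·6.4419]/1.06 = 1.1866. B = V − Δ·S = 21.9230.
(0,0): S=186.0000. Δ = (V_up−V_dn)/(S_up−S_dn) = (1.1866−9.3899)/(204.6000−150.6600) = -0.1521. V = [p*·1.1866 + (1−p*)·9.3899]/1.06 = 2.1869. B = V − Δ·S = 30.4740.
Each (Δ,B) replicates both successor values, so the strategy is self-financing and V0 is arbitrage-free.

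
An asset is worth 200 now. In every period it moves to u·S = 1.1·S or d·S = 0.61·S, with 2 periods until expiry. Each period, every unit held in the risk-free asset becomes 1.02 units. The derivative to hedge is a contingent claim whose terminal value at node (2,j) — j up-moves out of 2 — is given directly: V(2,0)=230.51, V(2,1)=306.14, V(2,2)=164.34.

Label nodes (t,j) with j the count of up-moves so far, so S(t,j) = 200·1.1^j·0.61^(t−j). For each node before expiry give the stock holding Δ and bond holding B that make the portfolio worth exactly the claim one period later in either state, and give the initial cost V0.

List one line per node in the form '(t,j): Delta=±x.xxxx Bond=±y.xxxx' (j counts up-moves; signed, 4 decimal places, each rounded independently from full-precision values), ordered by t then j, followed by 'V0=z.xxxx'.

(0,0): Delta=-1.0634 Bond=409.5794
(1,0): Delta=1.2651 Bond=133.6847
(1,1): Delta=-1.3154 Bond=473.2025
V0=196.8919

Under the risk-neutral measure, an up-move has probability p* = (R−d)/(u−d) = 0.8367 and values discount at R = 1.02.
At expiry t=2: V(2,0)=230.5100, V(2,1)=306.1400, V(2,2)=164.3400
(1,0): S=122.0000. Δ = (V_up−V_dn)/(S_up−S_dn) = (306.1400−230.5100)/(134.2000−74.4200) = 1.2651. V = [p*·306.1400 + (1−p*)·230.5100]/1.02 = 288.0316. B = V − Δ·S = 133.6847.
(1,1): S=220.0000. Δ = (V_up−V_dn)/(S_up−S_dn) = (164.3400−306.1400)/(242.0000−134.2000) = -1.3154. V = [p*·164.3400 + (1−p*)·306.1400]/1.02 = 183.8147. B = V − Δ·S = 473.2025.
(0,0): S=200.0000. Δ = (V_up−V_dn)/(S_up−S_dn) = (183.8147−288.0316)/(220.0000−122.0000) = -1.0634. V = [p*·183.8147 + (1−p*)·288.0316]/1.02 = 196.8919. B = V − Δ·S = 409.5794.
Check: Δ(0,0)·S0 + B(0,0) = 196.8919 = V0.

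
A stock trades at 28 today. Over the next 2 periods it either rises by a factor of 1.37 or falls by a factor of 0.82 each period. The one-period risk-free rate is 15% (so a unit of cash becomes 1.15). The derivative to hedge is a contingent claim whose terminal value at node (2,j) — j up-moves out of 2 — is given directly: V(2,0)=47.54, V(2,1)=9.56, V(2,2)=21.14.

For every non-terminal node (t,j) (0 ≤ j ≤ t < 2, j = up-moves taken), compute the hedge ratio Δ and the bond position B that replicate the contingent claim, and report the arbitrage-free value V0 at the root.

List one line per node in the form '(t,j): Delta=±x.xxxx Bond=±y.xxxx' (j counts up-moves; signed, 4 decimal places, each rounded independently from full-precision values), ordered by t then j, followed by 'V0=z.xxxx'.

The replicating-portfolio and risk-neutral prices coincide; use p* = (1.15−0.82)/(1.37−0.82) = 0.6000 for the latter.
At expiry t=2: V(2,0)=47.5400, V(2,1)=9.5600, V(2,2)=21.1400
Node (1,0) S=22.9600: V=(p*·9.5600+(1−p*)·47.5400)/1.15=21.5235; Δ=(9.5600−47.5400)/(31.4552−18.8272)=-3.0076; B=V−Δ·S=90.5780
Node (1,1) S=38.3600: V=(p*·21.1400+(1−p*)·9.5600)/1.15=14.3548; Δ=(21.1400−9.5600)/(52.5532−31.4552)=0.5489; B=V−Δ·S=-6.6998
Node (0,0) S=28.0000: V=(p*·14.3548+(1−p*)·21.5235)/1.15=14.9759; Δ=(14.3548−21.5235)/(38.3600−22.9600)=-0.4655; B=V−Δ·S=28.0099
Each (Δ,B) replicates both successor values, so the strategy is self-financing and V0 is arbitrage-free.

(0,0): Delta=-0.4655 Bond=28.0099
(1,0): Delta=-3.0076 Bond=90.5780
(1,1): Delta=0.5489 Bond=-6.6998
V0=14.9759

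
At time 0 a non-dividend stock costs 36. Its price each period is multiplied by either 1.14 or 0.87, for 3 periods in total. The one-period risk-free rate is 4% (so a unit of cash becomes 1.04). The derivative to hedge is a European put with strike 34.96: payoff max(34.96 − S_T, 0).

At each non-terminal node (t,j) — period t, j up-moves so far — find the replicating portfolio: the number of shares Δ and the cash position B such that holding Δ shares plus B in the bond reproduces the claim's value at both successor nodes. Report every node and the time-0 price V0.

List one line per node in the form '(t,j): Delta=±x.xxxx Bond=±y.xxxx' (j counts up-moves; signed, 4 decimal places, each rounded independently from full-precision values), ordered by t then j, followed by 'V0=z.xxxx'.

Under the risk-neutral measure, an up-move has probability p* = (R−d)/(u−d) = 0.6296 and values discount at R = 1.04.
Terminal payoffs: V(3,0)=11.2539, V(3,1)=3.8968, V(3,2)=0.0000, V(3,3)=0.0000
(2,0): S=27.2484. Δ = (V_up−V_dn)/(S_up−S_dn) = (3.8968−11.2539)/(31.0632−23.7061) = -1.0000. V = [p*·3.8968 + (1−p*)·11.2539]/1.04 = 6.3670. B = V − Δ·S = 33.6154.
(2,1): S=35.7048. Δ = (V_up−V_dn)/(S_up−S_dn) = (0.0000−3.8968)/(40.7035−31.0632) = -0.4042. V = [p*·0.0000 + (1−p*)·3.8968]/1.04 = 1.3878. B = V − Δ·S = 15.8204.
(2,2): S=46.7856. Δ = (V_up−V_dn)/(S_up−S_dn) = (0.0000−0.0000)/(53.3356−40.7035) = 0.0000. V = [p*·0.0000 + (1−p*)·0.0000]/1.04 = 0.0000. B = V − Δ·S = 0.0000.
(1,0): S=31.3200. Δ = (V_up−V_dn)/(S_up−S_dn) = (1.3878−6.3670)/(35.7048−27.2484) = -0.5888. V = [p*·1.3878 + (1−p*)·6.3670]/1.04 = 3.1076. B = V − Δ·S = 21.5492.
(1,1): S=41.0400. Δ = (V_up−V_dn)/(S_up−S_dn) = (0.0000−1.3878)/(46.7856−35.7048) = -0.1252. V = [p*·0.0000 + (1−p*)·1.3878]/1.04 = 0.4942. B = V − Δ·S = 5.6341.
(0,0): S=36.0000. Δ = (V_up−V_dn)/(S_up−S_dn) = (0.4942−3.1076)/(41.0400−31.3200) = -0.2689. V = [p*·0.4942 + (1−p*)·3.1076]/1.04 = 1.4059. B = V − Δ·S = 11.0851.
Check: Δ(0,0)·S0 + B(0,0) = 1.4059 = V0.

(0,0): Delta=-0.2689 Bond=11.0851
(1,0): Delta=-0.5888 Bond=21.5492
(1,1): Delta=-0.1252 Bond=5.6341
(2,0): Delta=-1.0000 Bond=33.6154
(2,1): Delta=-0.4042 Bond=15.8204
(2,2): Delta=0.0000 Bond=0.0000
V0=1.4059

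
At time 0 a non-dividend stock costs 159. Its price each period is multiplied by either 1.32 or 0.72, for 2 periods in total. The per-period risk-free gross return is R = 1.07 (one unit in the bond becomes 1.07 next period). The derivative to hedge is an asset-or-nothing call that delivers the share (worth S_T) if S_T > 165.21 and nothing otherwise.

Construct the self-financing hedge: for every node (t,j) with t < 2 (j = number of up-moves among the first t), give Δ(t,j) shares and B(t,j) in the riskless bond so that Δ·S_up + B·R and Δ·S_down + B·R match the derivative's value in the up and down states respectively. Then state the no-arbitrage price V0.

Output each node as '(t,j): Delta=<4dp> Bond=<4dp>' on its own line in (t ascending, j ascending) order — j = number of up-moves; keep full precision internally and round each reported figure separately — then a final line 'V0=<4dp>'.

(0,0): Delta=1.5832 Bond=-169.3852
(1,0): Delta=0.0000 Bond=0.0000
(1,1): Delta=2.2000 Bond=-310.7009
V0=82.3400

Risk-neutral probability p* = (R−d)/(u−d) = (1.07−0.72)/(1.32−0.72) = 0.5833.
Terminal values V(2,·): V(2,0)=0.0000, V(2,1)=0.0000, V(2,2)=277.0416
(1,0): S=114.4800. Δ = (V_up−V_dn)/(S_up−S_dn) = (0.0000−0.0000)/(151.1136−82.4256) = 0.0000. V = [p*·0.0000 + (1−p*)·0.0000]/1.07 = 0.0000. B = V − Δ·S = 0.0000.
(1,1): S=209.8800. Δ = (V_up−V_dn)/(S_up−S_dn) = (277.0416−0.0000)/(277.0416−151.1136) = 2.2000. V = [p*·277.0416 + (1−p*)·0.0000]/1.07 = 151.0351. B = V − Δ·S = -310.7009.
(0,0): S=159.0000. Δ = (V_up−V_dn)/(S_up−S_dn) = (151.0351−0.0000)/(209.8800−114.4800) = 1.5832. V = [p*·151.0351 + (1−p*)·0.0000]/1.07 = 82.3400. B = V − Δ·S = -169.3852.
Self-financing check: at every node Δ·S+B equals the discounted successor values.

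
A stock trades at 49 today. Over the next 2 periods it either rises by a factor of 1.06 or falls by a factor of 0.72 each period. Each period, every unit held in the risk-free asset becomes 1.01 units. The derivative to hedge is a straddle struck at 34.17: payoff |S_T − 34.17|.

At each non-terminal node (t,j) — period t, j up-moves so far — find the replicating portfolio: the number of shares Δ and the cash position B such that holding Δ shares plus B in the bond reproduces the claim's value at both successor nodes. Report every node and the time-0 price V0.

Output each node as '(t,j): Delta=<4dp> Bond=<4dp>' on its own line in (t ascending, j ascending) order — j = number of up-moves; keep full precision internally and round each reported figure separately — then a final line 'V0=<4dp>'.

(0,0): Delta=0.8467 Bond=-25.6149
(1,0): Delta=-0.4620 Bond=20.3005
(1,1): Delta=1.0000 Bond=-33.8317
V0=15.8751

No-arbitrage ⇒ martingale measure with p* = (R−d)/(u−d) = 0.8529.
Terminal values V(2,·): V(2,0)=8.7684, V(2,1)=3.2268, V(2,2)=20.8864
(1,0): S=35.2800. Δ = (V_up−V_dn)/(S_up−S_dn) = (3.2268−8.7684)/(37.3968−25.4016) = -0.4620. V = [p*·3.2268 + (1−p*)·8.7684]/1.01 = 4.0017. B = V − Δ·S = 20.3005.
(1,1): S=51.9400. Δ = (V_up−V_dn)/(S_up−S_dn) = (20.8864−3.2268)/(55.0564−37.3968) = 1.0000. V = [p*·20.8864 + (1−p*)·3.2268]/1.01 = 18.1083. B = V − Δ·S = -33.8317.
(0,0): S=49.0000. Δ = (V_up−V_dn)/(S_up−S_dn) = (18.1083−4.0017)/(51.9400−35.2800) = 0.8467. V = [p*·18.1083 + (1−p*)·4.0017]/1.01 = 15.8751. B = V − Δ·S = -25.6149.
Each (Δ,B) replicates both successor values, so the strategy is self-financing and V0 is arbitrage-free.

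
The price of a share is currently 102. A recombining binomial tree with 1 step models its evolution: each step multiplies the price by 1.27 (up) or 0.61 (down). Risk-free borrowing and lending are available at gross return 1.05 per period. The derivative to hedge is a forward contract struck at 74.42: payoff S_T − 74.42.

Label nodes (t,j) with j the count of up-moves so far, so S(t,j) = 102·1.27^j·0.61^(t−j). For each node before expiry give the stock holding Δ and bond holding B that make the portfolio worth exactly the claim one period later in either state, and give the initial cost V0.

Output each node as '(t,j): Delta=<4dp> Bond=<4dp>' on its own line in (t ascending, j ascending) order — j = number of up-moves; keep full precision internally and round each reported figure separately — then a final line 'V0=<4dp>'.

The replicating-portfolio and risk-neutral prices coincide; use p* = (1.05−0.61)/(1.27−0.61) = 0.6667 for the latter.
Terminal payoffs: V(1,0)=-12.2000, V(1,1)=55.1200
Node (0,0) S=102.0000: V=(p*·55.1200+(1−p*)·-12.2000)/1.05=31.1238; Δ=(55.1200−-12.2000)/(129.5400−62.2200)=1.0000; B=V−Δ·S=-70.8762
The time-0 hedge costs 31.1238, which is the no-arbitrage price.

(0,0): Delta=1.0000 Bond=-70.8762
V0=31.1238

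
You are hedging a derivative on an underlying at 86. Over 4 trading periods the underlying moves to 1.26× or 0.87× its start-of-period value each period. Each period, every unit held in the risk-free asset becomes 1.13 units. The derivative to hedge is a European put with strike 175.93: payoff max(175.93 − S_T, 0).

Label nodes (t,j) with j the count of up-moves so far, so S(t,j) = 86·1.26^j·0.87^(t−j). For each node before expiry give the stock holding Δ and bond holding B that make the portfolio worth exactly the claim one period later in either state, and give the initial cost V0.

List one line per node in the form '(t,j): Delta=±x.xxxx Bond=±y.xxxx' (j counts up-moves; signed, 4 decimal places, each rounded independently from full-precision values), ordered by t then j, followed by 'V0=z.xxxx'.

No-arbitrage ⇒ martingale measure with p* = (R−d)/(u−d) = 0.6667.
Payoff layer (t=4): V(4,0)=126.6608, V(4,1)=104.5746, V(4,2)=72.5877, V(4,3)=26.2619, V(4,4)=0.0000
(3,0): S=56.6313. Δ = (V_up−V_dn)/(S_up−S_dn) = (104.5746−126.6608)/(71.3554−49.2692) = -1.0000. V = [p*·104.5746 + (1−p*)·126.6608]/1.13 = 99.0590. B = V − Δ·S = 155.6903.
(3,1): S=82.0177. Δ = (V_up−V_dn)/(S_up−S_dn) = (72.5877−104.5746)/(103.3423−71.3554) = -1.0000. V = [p*·72.5877 + (1−p*)·104.5746]/1.13 = 73.6726. B = V − Δ·S = 155.6903.
(3,2): S=118.7842. Δ = (V_up−V_dn)/(S_up−S_dn) = (26.2619−72.5877)/(149.6681−103.3423) = -1.0000. V = [p*·26.2619 + (1−p*)·72.5877]/1.13 = 36.9060. B = V − Δ·S = 155.6903.
(3,3): S=172.0323. Δ = (V_up−V_dn)/(S_up−S_dn) = (0.0000−26.2619)/(216.7607−149.6681) = -0.3914. V = [p*·0.0000 + (1−p*)·26.2619]/1.13 = 7.7469. B = V − Δ·S = 75.0850.
(2,0): S=65.0934. Δ = (V_up−V_dn)/(S_up−S_dn) = (73.6726−99.0590)/(82.0177−56.6313) = -1.0000. V = [p*·73.6726 + (1−p*)·99.0590]/1.13 = 72.6856. B = V − Δ·S = 137.7790.
(2,1): S=94.2732. Δ = (V_up−V_dn)/(S_up−S_dn) = (36.9060−73.6726)/(118.7842−82.0177) = -1.0000. V = [p*·36.9060 + (1−p*)·73.6726]/1.13 = 43.5058. B = V − Δ·S = 137.7790.
(2,2): S=136.5336. Δ = (V_up−V_dn)/(S_up−S_dn) = (7.7469−36.9060)/(172.0323−118.7842) = -0.5476. V = [p*·7.7469 + (1−p*)·36.9060]/1.13 = 15.4572. B = V − Δ·S = 90.2243.
(1,0): S=74.8200. Δ = (V_up−V_dn)/(S_up−S_dn) = (43.5058−72.6856)/(94.2732−65.0934) = -1.0000. V = [p*·43.5058 + (1−p*)·72.6856]/1.13 = 47.1083. B = V − Δ·S = 121.9283.
(1,1): S=108.3600. Δ = (V_up−V_dn)/(S_up−S_dn) = (15.4572−43.5058)/(136.5336−94.2732) = -0.6637. V = [p*·15.4572 + (1−p*)·43.5058]/1.13 = 21.9528. B = V − Δ·S = 93.8724.
(0,0): S=86.0000. Δ = (V_up−V_dn)/(S_up−S_dn) = (21.9528−47.1083)/(108.3600−74.8200) = -0.7500. V = [p*·21.9528 + (1−p*)·47.1083]/1.13 = 26.8478. B = V − Δ·S = 91.3490.
Root portfolio cost Δ·86+B reproduces V0=26.8478.

(0,0): Delta=-0.7500 Bond=91.3490
(1,0): Delta=-1.0000 Bond=121.9283
(1,1): Delta=-0.6637 Bond=93.8724
(2,0): Delta=-1.0000 Bond=137.7790
(2,1): Delta=-1.0000 Bond=137.7790
(2,2): Delta=-0.5476 Bond=90.2243
(3,0): Delta=-1.0000 Bond=155.6903
(3,1): Delta=-1.0000 Bond=155.6903
(3,2): Delta=-1.0000 Bond=155.6903
(3,3): Delta=-0.3914 Bond=75.0850
V0=26.8478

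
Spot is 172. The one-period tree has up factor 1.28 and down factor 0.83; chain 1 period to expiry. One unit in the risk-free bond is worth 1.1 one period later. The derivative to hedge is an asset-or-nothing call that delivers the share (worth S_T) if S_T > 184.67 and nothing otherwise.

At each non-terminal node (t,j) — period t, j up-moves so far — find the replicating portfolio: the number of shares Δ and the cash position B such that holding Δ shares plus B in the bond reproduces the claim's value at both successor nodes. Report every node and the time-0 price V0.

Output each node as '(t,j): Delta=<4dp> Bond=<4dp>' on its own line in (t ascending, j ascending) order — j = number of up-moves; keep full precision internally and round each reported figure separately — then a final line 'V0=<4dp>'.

(0,0): Delta=2.8444 Bond=-369.1572
V0=120.0873

Risk-neutral probability p* = (R−d)/(u−d) = (1.1−0.83)/(1.28−0.83) = 0.6000.
Terminal payoffs: V(1,0)=0.0000, V(1,1)=220.1600
Node (0,0) S=172.0000: V=(p*·220.1600+(1−p*)·0.0000)/1.1=120.0873; Δ=(220.1600−0.0000)/(220.1600−142.7600)=2.8444; B=V−Δ·S=-369.1572
Root portfolio cost Δ·172+B reproduces V0=120.0873.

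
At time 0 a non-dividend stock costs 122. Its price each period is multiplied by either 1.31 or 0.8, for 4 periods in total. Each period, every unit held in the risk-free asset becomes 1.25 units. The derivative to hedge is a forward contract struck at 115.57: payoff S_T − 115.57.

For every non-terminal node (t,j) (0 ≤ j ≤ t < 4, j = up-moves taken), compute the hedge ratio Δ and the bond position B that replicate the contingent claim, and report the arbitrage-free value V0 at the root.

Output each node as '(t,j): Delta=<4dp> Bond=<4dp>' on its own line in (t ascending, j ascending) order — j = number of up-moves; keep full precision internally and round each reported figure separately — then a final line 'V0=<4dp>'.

(0,0): Delta=1.0000 Bond=-47.3375
(1,0): Delta=1.0000 Bond=-59.1718
(1,1): Delta=1.0000 Bond=-59.1718
(2,0): Delta=1.0000 Bond=-73.9648
(2,1): Delta=1.0000 Bond=-73.9648
(2,2): Delta=1.0000 Bond=-73.9648
(3,0): Delta=1.0000 Bond=-92.4560
(3,1): Delta=1.0000 Bond=-92.4560
(3,2): Delta=1.0000 Bond=-92.4560
(3,3): Delta=1.0000 Bond=-92.4560
V0=74.6625

Risk-neutral probability p* = (R−d)/(u−d) = (1.25−0.8)/(1.31−0.8) = 0.8824.
Terminal payoffs: V(4,0)=-65.5988, V(4,1)=-33.7422, V(4,2)=18.4231, V(4,3)=103.8437, V(4,4)=243.7199
Node (3,0) S=62.4640: V=(p*·-33.7422+(1−p*)·-65.5988)/1.25=-29.9920; Δ=(-33.7422−-65.5988)/(81.8278−49.9712)=1.0000; B=V−Δ·S=-92.4560
Node (3,1) S=102.2848: V=(p*·18.4231+(1−p*)·-33.7422)/1.25=9.8288; Δ=(18.4231−-33.7422)/(133.9931−81.8278)=1.0000; B=V−Δ·S=-92.4560
Node (3,2) S=167.4914: V=(p*·103.8437+(1−p*)·18.4231)/1.25=75.0354; Δ=(103.8437−18.4231)/(219.4137−133.9931)=1.0000; B=V−Δ·S=-92.4560
Node (3,3) S=274.2671: V=(p*·243.7199+(1−p*)·103.8437)/1.25=181.8111; Δ=(243.7199−103.8437)/(359.2899−219.4137)=1.0000; B=V−Δ·S=-92.4560
Node (2,0) S=78.0800: V=(p*·9.8288+(1−p*)·-29.9920)/1.25=4.1152; Δ=(9.8288−-29.9920)/(102.2848−62.4640)=1.0000; B=V−Δ·S=-73.9648
Node (2,1) S=127.8560: V=(p*·75.0354+(1−p*)·9.8288)/1.25=53.8912; Δ=(75.0354−9.8288)/(167.4914−102.2848)=1.0000; B=V−Δ·S=-73.9648
Node (2,2) S=209.3642: V=(p*·181.8111+(1−p*)·75.0354)/1.25=135.3994; Δ=(181.8111−75.0354)/(274.2671−167.4914)=1.0000; B=V−Δ·S=-73.9648
Node (1,0) S=97.6000: V=(p*·53.8912+(1−p*)·4.1152)/1.25=38.4282; Δ=(53.8912−4.1152)/(127.8560−78.0800)=1.0000; B=V−Δ·S=-59.1718
Node (1,1) S=159.8200: V=(p*·135.3994+(1−p*)·53.8912)/1.25=100.6482; Δ=(135.3994−53.8912)/(209.3642−127.8560)=1.0000; B=V−Δ·S=-59.1718
Node (0,0) S=122.0000: V=(p*·100.6482+(1−p*)·38.4282)/1.25=74.6625; Δ=(100.6482−38.4282)/(159.8200−97.6000)=1.0000; B=V−Δ·S=-47.3375
Each (Δ,B) replicates both successor values, so the strategy is self-financing and V0 is arbitrage-free.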